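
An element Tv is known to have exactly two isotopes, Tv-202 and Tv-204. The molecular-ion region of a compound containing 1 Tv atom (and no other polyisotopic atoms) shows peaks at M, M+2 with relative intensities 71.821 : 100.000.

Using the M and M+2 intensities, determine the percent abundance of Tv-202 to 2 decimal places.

41.80%

Let p = fractional abundance of Tv-202. I(M+2)/I(M) = [C(1,1)·p^0·(1−p)] / p^1 = 1·(1−p)/p = 100.000/71.821 = 1.3924
(1−p)/p = 1.3924/1 = 1.3924  ⇒  p = 1/(1 + 1.3924) = 0.4180
Tv-202: 41.80%, Tv-204: 58.20%.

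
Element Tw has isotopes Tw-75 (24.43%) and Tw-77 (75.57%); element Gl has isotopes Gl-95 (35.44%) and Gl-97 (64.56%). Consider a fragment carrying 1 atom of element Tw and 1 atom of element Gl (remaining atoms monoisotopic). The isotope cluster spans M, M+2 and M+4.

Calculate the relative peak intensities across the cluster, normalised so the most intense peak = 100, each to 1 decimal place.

Element Tw pattern (n=1): 0.2443 : 0.7557
Element Gl pattern (n=1): 0.3544 : 0.6456
Convolve the two distributions (both contribute in 2-u steps):
  M: 0.2443×0.3544 = 0.086580
  M+2: 0.2443×0.6456 + 0.7557×0.3544 = 0.425540
  M+4: 0.7557×0.6456 = 0.487880
Scale to base peak (0.487880) = 100: 17.7 : 87.2 : 100.0

17.7 : 87.2 : 100.0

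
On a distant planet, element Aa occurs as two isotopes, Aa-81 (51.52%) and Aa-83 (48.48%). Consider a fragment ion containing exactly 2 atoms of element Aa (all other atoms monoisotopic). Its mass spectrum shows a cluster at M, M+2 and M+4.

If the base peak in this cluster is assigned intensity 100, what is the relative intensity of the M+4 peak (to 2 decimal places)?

Term probabilities: M 0.2654, M+2 0.4995, M+4 0.2350. Base peak = M+2.
P(M+2) = C(2,1) × 0.5152^1 × 0.4848^1 = 2 × 0.5152 × 0.4848 = 0.499538 (base)
P(M+4) = C(2,2) × 0.5152^0 × 0.4848^2 = 1 × 1.0000 × 0.23503104 = 0.235031
Relative intensity = 0.235031 / 0.499538 × 100 = 47.05

47.05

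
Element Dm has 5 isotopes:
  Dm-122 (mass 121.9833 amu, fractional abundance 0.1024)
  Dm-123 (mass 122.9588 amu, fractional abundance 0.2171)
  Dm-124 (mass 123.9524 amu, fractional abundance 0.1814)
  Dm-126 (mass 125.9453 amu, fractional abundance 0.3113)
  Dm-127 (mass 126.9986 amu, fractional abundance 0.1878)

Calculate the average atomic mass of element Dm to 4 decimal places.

Weight each isotope mass by its fractional abundance: 0.1024 × 121.9833 + 0.2171 × 122.9588 + 0.1814 × 123.9524 + 0.3113 × 125.9453 + 0.1878 × 126.9986
= 12.49109 + 26.69436 + 22.48497 + 39.20677 + 23.85034 = 124.72753 amu

124.7275 amu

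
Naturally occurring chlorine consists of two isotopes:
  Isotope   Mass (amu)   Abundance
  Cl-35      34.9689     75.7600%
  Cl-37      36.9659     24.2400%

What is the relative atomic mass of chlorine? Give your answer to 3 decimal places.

Weight each isotope mass by its fractional abundance: 0.757600 × 34.9689 + 0.242400 × 36.9659
= 26.49244 + 8.96053 = 35.45297 amu

35.453 amu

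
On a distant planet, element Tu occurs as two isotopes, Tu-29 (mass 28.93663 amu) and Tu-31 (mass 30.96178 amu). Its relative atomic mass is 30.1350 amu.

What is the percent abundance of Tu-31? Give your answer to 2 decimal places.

Writing the weighted mean with unknown fraction x of Tu-29:
28.93663·x + 30.96178·(1 − x) = 30.1350
(28.93663 − 30.96178)·x = 30.1350 − 30.96178
x = -0.82678 / -2.02515 = 0.40826 → 40.83% Tu-29, 59.17% Tu-31.

59.17%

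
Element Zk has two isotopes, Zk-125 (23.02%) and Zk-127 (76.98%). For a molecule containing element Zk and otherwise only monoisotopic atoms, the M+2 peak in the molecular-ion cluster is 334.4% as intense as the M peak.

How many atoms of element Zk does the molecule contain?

For n independent Zk atoms, I(M+2)/I(M) = n · (abundance Zk-127) / (abundance Zk-125) = n · 0.7698/0.2302.
n = 3.344 × 0.2302/0.7698 = 1.00 ≈ 1

1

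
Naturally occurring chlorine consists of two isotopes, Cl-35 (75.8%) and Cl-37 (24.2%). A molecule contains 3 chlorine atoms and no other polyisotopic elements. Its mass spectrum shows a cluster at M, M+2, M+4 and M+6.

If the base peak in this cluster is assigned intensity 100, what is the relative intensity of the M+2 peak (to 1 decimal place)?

(0.758 + 0.242)^3 gives M 0.4355, M+2 0.4171, M+4 0.1332, M+6 0.0142; the largest is M.
P(M) = C(3,0) × 0.758^3 × 0.242^0 = 1 × 0.43551951 × 1.0000 = 0.435520 (base)
P(M+2) = C(3,1) × 0.758^2 × 0.242^1 = 3 × 0.574564 × 0.2420 = 0.417133
Relative intensity = 0.417133 / 0.435520 × 100 = 95.8

95.8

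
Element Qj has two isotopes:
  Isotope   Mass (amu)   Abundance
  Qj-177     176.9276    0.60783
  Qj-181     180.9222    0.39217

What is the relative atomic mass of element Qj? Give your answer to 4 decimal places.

Average mass = Σ (abundance × isotope mass) = 0.60783 × 176.9276 + 0.39217 × 180.9222
= 107.54190 + 70.95226 = 178.49416 amu

178.4942 amu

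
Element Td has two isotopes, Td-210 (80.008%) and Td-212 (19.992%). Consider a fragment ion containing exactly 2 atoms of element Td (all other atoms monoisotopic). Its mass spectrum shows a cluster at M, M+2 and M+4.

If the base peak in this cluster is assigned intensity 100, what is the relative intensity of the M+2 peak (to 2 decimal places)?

49.98

Binomial terms of (0.80008 + 0.19992)^2: M 0.6401, M+2 0.3199, M+4 0.0400 → M is the base peak.
P(M) = C(2,0) × 0.80008^2 × 0.19992^0 = 1 × 0.64012801 × 1.0000 = 0.640128 (base)
P(M+2) = C(2,1) × 0.80008^1 × 0.19992^1 = 2 × 0.80008 × 0.19992 = 0.319904
Relative intensity = 0.319904 / 0.640128 × 100 = 49.98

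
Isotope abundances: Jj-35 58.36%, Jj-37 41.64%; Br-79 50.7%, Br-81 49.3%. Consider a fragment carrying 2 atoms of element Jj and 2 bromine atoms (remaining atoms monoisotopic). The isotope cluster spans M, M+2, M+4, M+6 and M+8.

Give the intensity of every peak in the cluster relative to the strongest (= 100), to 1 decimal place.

Element Jj pattern (n=2): 0.34058896 : 0.48602208 : 0.17338896
Bromine pattern (n=2): 0.257049 : 0.499902 : 0.243049
Convolve the two distributions (both contribute in 2-u steps):
  M: 0.34058896×0.257049 = 0.087548
  M+2: 0.34058896×0.499902 + 0.48602208×0.257049 = 0.295193
  M+4: 0.34058896×0.243049 + 0.48602208×0.499902 + 0.17338896×0.257049 = 0.370313
  M+6: 0.48602208×0.243049 + 0.17338896×0.499902 = 0.204805
  M+8: 0.17338896×0.243049 = 0.042142
Scale to base peak (0.370313) = 100: 23.6 : 79.7 : 100.0 : 55.3 : 11.4

23.6 : 79.7 : 100.0 : 55.3 : 11.4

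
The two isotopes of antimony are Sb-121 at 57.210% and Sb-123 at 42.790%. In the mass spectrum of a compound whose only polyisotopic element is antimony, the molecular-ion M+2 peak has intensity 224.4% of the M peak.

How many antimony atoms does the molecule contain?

3

For n independent Sb atoms, I(M+2)/I(M) = n · (abundance Sb-123) / (abundance Sb-121) = n · 0.42790/0.57210.
n = 2.244 × 0.57210/0.42790 = 3.00 ≈ 3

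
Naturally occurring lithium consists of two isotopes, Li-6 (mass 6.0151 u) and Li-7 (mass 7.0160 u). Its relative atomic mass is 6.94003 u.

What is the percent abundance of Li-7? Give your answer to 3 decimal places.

Let x be the fractional abundance of Li-6; then Li-7 has abundance 1 − x.
6.0151·x + 7.0160·(1 − x) = 6.94003
(6.0151 − 7.0160)·x = 6.94003 − 7.0160
x = -0.07597 / -1.0009 = 0.07590 → 7.590% Li-6, 92.410% Li-7.

92.410%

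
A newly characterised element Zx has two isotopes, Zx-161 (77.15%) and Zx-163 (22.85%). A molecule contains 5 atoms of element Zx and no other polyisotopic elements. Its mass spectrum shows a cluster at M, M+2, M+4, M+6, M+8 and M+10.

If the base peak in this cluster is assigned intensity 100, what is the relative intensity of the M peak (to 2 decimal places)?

67.53

(0.7715 + 0.2285)^5 gives M 0.2733, M+2 0.4048, M+4 0.2398, M+6 0.0710, M+8 0.0105, M+10 0.0006; the largest is M+2.
P(M+2) = C(5,1) × 0.7715^4 × 0.2285^1 = 5 × 0.35427762 × 0.2285 = 0.404762 (base)
P(M) = C(5,0) × 0.7715^5 × 0.2285^0 = 1 × 0.27332519 × 1.0000 = 0.273325
Relative intensity = 0.273325 / 0.404762 × 100 = 67.53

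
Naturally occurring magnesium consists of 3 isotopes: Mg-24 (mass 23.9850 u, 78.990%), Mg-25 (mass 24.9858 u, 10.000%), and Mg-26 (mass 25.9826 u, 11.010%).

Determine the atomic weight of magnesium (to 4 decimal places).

Average mass = Σ (abundance × isotope mass) = 0.78990 × 23.9850 + 0.10000 × 24.9858 + 0.11010 × 25.9826
= 18.94575 + 2.49858 + 2.86068 = 24.30501 u

24.3050 u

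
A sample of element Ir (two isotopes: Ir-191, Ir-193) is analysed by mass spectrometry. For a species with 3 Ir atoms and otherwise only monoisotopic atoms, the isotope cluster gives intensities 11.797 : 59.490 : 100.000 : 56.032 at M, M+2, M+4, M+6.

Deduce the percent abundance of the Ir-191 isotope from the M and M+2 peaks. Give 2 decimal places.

If p is the fraction of Ir that is Ir-191, then I(M+2)/I(M) = [C(3,1)·p^2·(1−p)] / p^3 = 3·(1−p)/p = 59.490/11.797 = 5.0428
(1−p)/p = 5.0428/3 = 1.6809  ⇒  p = 1/(1 + 1.6809) = 0.3730
Ir-191: 37.30%, Ir-193: 62.70%.

37.30%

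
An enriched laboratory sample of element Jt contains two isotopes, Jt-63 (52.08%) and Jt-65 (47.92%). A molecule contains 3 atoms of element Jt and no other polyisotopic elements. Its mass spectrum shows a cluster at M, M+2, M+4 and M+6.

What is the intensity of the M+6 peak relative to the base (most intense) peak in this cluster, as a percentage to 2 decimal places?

Binomial terms of (0.5208 + 0.4792)^3: M 0.1413, M+2 0.3899, M+4 0.3588, M+6 0.1100 → M+2 is the base peak.
P(M+2) = C(3,1) × 0.5208^2 × 0.4792^1 = 3 × 0.27123264 × 0.4792 = 0.389924 (base)
P(M+6) = C(3,3) × 0.5208^0 × 0.4792^3 = 1 × 1.0000 × 0.11003996 = 0.110040
Relative intensity = 0.110040 / 0.389924 × 100 = 28.22

28.22%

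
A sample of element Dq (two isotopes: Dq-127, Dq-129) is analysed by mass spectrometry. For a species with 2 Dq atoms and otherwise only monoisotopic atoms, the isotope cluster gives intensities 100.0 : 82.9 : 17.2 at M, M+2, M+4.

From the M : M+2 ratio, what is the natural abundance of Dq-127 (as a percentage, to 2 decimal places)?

70.70%

If p is the fraction of Dq that is Dq-127, then I(M+2)/I(M) = [C(2,1)·p^1·(1−p)] / p^2 = 2·(1−p)/p = 82.9/100.0 = 0.8290
(1−p)/p = 0.8290/2 = 0.4145  ⇒  p = 1/(1 + 0.4145) = 0.7070
Dq-127: 70.70%, Dq-129: 29.30%.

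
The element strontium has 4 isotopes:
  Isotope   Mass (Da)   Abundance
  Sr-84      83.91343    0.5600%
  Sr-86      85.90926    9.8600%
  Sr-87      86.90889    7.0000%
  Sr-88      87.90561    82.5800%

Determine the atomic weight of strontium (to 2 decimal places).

87.62 Da

Average mass = Σ (abundance × isotope mass) = 0.005600 × 83.91343 + 0.098600 × 85.90926 + 0.070000 × 86.90889 + 0.825800 × 87.90561
= 0.469915 + 8.470653 + 6.083622 + 72.592453 = 87.616643 Da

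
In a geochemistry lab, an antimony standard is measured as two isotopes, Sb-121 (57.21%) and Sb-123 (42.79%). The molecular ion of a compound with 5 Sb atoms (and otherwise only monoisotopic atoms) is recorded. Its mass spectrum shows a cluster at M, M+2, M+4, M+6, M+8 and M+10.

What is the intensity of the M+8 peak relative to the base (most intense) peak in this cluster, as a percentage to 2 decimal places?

27.97%

Term probabilities: M 0.0613, M+2 0.2292, M+4 0.3428, M+6 0.2564, M+8 0.0959, M+10 0.0143. Base peak = M+4.
P(M+4) = C(5,2) × 0.5721^3 × 0.4279^2 = 10 × 0.18724742 × 0.18309841 = 0.342847 (base)
P(M+8) = C(5,4) × 0.5721^1 × 0.4279^4 = 5 × 0.5721 × 0.03352503 = 0.095898
Relative intensity = 0.095898 / 0.342847 × 100 = 27.97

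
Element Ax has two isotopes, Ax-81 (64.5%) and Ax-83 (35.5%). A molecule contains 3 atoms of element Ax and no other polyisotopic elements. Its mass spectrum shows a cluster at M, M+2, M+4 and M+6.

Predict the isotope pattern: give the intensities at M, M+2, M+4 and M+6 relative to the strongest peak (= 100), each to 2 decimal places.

60.56 : 100.00 : 55.04 : 10.10

Expanding (0.645 + 0.355)^3:
P(M) = 0.645^3 = 0.268336
P(M+2) = 3 × 0.645^2 × 0.355^1 = 0.443067
P(M+4) = 3 × 0.645^1 × 0.355^2 = 0.243858
P(M+6) = 0.355^3 = 0.044739
The M+2 peak is largest (0.443067); scaling to 100 gives 60.56 : 100.00 : 55.04 : 10.10.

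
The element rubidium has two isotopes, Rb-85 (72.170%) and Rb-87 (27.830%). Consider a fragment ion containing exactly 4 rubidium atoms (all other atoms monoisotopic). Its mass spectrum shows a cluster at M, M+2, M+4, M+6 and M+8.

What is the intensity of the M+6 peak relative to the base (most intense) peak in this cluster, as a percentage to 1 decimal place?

(0.72170 + 0.27830)^4 gives M 0.2713, M+2 0.4184, M+4 0.2420, M+6 0.0622, M+8 0.0060; the largest is M+2.
P(M+2) = C(4,1) × 0.72170^3 × 0.27830^1 = 4 × 0.37589809 × 0.2783 = 0.418450 (base)
P(M+6) = C(4,3) × 0.72170^1 × 0.27830^3 = 4 × 0.7217 × 0.02155458 = 0.062224
Relative intensity = 0.062224 / 0.418450 × 100 = 14.9

14.9%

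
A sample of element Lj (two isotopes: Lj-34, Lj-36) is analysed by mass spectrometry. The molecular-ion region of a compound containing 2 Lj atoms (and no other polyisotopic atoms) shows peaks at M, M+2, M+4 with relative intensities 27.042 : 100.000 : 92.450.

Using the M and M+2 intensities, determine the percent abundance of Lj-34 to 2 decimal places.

Let p = fractional abundance of Lj-34. I(M+2)/I(M) = [C(2,1)·p^1·(1−p)] / p^2 = 2·(1−p)/p = 100.000/27.042 = 3.6980
(1−p)/p = 3.6980/2 = 1.8490  ⇒  p = 1/(1 + 1.8490) = 0.3510
Lj-34: 35.10%, Lj-36: 64.90%.

35.10%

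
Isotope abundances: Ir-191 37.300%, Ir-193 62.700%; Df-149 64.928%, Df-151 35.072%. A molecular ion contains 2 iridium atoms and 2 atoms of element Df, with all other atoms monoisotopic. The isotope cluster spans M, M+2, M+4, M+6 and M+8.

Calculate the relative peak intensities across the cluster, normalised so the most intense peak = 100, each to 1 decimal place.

14.8 : 65.8 : 100.0 : 59.8 : 12.2

Iridium pattern (n=2): 0.139129 : 0.467742 : 0.393129
Element Df pattern (n=2): 0.42156452 : 0.45543096 : 0.12300452
Convolve the two distributions (both contribute in 2-u steps):
  M: 0.139129×0.42156452 = 0.058652
  M+2: 0.139129×0.45543096 + 0.467742×0.42156452 = 0.260547
  M+4: 0.139129×0.12300452 + 0.467742×0.45543096 + 0.393129×0.42156452 = 0.395867
  M+6: 0.467742×0.12300452 + 0.393129×0.45543096 = 0.236577
  M+8: 0.393129×0.12300452 = 0.048357
Scale to base peak (0.395867) = 100: 14.8 : 65.8 : 100.0 : 59.8 : 12.2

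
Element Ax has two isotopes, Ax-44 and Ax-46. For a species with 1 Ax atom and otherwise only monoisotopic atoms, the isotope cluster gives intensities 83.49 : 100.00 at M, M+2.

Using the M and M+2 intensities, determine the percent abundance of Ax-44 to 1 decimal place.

Let p = fractional abundance of Ax-44. I(M+2)/I(M) = [C(1,1)·p^0·(1−p)] / p^1 = 1·(1−p)/p = 100.00/83.49 = 1.1977
(1−p)/p = 1.1977/1 = 1.1977  ⇒  p = 1/(1 + 1.1977) = 0.4550
Ax-44: 45.5%, Ax-46: 54.5%.

45.5%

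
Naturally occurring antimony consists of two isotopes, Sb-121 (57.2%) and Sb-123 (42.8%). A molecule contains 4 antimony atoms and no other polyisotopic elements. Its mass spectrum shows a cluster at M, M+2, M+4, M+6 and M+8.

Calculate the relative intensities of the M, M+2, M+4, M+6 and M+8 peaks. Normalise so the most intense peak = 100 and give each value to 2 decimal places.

29.77 : 89.10 : 100.00 : 49.88 : 9.33

Expanding (0.572 + 0.428)^4:
P(M) = 0.572^4 = 0.107049
P(M+2) = 4 × 0.572^3 × 0.428^1 = 0.320400
P(M+4) = 6 × 0.572^2 × 0.428^2 = 0.359609
P(M+6) = 4 × 0.572^1 × 0.428^3 = 0.179385
P(M+8) = 0.428^4 = 0.033556
The M+4 peak is largest (0.359609); scaling to 100 gives 29.77 : 89.10 : 100.00 : 49.88 : 9.33.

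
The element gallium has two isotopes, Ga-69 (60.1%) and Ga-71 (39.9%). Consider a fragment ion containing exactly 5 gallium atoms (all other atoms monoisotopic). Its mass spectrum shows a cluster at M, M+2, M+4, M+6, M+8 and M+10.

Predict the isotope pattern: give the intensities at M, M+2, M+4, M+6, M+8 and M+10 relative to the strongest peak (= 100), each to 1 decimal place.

The 5 Ga atoms are independent, so intensities follow the terms of (0.601 + 0.399)^5.
P(M) = 0.601^5 = 0.078410
P(M+2) = 5 × 0.601^4 × 0.399^1 = 0.260280
P(M+4) = 10 × 0.601^3 × 0.399^2 = 0.345596
P(M+6) = 10 × 0.601^2 × 0.399^3 = 0.229439
P(M+8) = 5 × 0.601^1 × 0.399^4 = 0.076162
P(M+10) = 0.399^5 = 0.010113
The M+4 peak is largest (0.345596); scaling to 100 gives 22.7 : 75.3 : 100.0 : 66.4 : 22.0 : 2.9.

22.7 : 75.3 : 100.0 : 66.4 : 22.0 : 2.9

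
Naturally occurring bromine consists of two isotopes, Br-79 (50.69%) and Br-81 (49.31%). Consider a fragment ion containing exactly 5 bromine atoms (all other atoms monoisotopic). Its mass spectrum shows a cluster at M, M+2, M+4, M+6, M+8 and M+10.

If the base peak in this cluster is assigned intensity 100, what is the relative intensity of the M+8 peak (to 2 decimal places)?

(0.5069 + 0.4931)^5 gives M 0.0335, M+2 0.1628, M+4 0.3167, M+6 0.3081, M+8 0.1498, M+10 0.0292; the largest is M+4.
P(M+4) = C(5,2) × 0.5069^3 × 0.4931^2 = 10 × 0.13024674 × 0.24314761 = 0.316692 (base)
P(M+8) = C(5,4) × 0.5069^1 × 0.4931^4 = 5 × 0.5069 × 0.05912076 = 0.149842
Relative intensity = 0.149842 / 0.316692 × 100 = 47.31

47.31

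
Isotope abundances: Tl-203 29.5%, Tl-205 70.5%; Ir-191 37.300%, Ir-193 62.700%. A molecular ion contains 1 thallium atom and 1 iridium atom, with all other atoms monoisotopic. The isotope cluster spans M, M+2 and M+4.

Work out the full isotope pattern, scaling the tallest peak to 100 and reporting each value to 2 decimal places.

24.57 : 100.00 : 98.68

Thallium pattern (n=1): 0.2950 : 0.7050
Iridium pattern (n=1): 0.3730 : 0.6270
Convolve the two distributions (both contribute in 2-u steps):
  M: 0.2950×0.3730 = 0.110035
  M+2: 0.2950×0.6270 + 0.7050×0.3730 = 0.447930
  M+4: 0.7050×0.6270 = 0.442035
Scale to base peak (0.447930) = 100: 24.57 : 100.00 : 98.68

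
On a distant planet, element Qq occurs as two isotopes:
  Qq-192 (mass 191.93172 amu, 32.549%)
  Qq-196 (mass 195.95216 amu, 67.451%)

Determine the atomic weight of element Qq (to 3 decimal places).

194.644 amu

Weight each isotope mass by its fractional abundance: 0.32549 × 191.93172 + 0.67451 × 195.95216
= 62.471856 + 132.171691 = 194.643547 amu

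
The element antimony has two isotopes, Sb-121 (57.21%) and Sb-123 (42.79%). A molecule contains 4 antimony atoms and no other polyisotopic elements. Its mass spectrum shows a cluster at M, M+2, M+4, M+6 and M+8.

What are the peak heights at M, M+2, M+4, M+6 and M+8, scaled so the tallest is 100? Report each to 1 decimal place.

Expanding (0.5721 + 0.4279)^4:
P(M) = 0.5721^4 = 0.107124
P(M+2) = 4 × 0.5721^3 × 0.4279^1 = 0.320493
P(M+4) = 6 × 0.5721^2 × 0.4279^2 = 0.359567
P(M+6) = 4 × 0.5721^1 × 0.4279^3 = 0.179291
P(M+8) = 0.4279^4 = 0.033525
The M+4 peak is largest (0.359567); scaling to 100 gives 29.8 : 89.1 : 100.0 : 49.9 : 9.3.

29.8 : 89.1 : 100.0 : 49.9 : 9.3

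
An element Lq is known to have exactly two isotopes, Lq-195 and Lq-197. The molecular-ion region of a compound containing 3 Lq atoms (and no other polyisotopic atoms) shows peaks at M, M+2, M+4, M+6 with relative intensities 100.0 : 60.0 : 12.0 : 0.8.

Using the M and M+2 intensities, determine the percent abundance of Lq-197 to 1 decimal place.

16.7%

If p is the fraction of Lq that is Lq-195, then I(M+2)/I(M) = [C(3,1)·p^2·(1−p)] / p^3 = 3·(1−p)/p = 60.0/100.0 = 0.6000
(1−p)/p = 0.6000/3 = 0.2000  ⇒  p = 1/(1 + 0.2000) = 0.8333
Lq-195: 83.3%, Lq-197: 16.7%.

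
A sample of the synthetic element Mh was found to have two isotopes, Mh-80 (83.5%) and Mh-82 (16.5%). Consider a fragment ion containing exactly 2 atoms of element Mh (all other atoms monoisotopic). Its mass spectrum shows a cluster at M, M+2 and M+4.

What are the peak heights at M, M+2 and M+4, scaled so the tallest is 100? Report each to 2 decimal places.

100.00 : 39.52 : 3.90

Expanding (0.835 + 0.165)^2:
P(M) = 0.835^2 = 0.697225
P(M+2) = 2 × 0.835^1 × 0.165^1 = 0.275550
P(M+4) = 0.165^2 = 0.027225
The M peak is largest (0.697225); scaling to 100 gives 100.00 : 39.52 : 3.90.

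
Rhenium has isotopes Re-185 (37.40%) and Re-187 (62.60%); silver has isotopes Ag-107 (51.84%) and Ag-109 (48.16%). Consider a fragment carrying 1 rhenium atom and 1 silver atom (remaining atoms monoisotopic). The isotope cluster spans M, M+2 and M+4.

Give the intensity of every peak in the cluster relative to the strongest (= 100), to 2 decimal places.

Rhenium pattern (n=1): 0.3740 : 0.6260
Silver pattern (n=1): 0.5184 : 0.4816
Convolve the two distributions (both contribute in 2-u steps):
  M: 0.3740×0.5184 = 0.193882
  M+2: 0.3740×0.4816 + 0.6260×0.5184 = 0.504637
  M+4: 0.6260×0.4816 = 0.301482
Scale to base peak (0.504637) = 100: 38.42 : 100.00 : 59.74

38.42 : 100.00 : 59.74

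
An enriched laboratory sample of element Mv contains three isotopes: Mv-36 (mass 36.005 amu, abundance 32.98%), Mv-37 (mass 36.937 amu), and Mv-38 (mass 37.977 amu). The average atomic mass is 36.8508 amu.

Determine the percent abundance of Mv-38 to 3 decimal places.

The remaining 67.02% is split between Mv-37 (fraction x) and Mv-38 (fraction 0.6702 − x).
Substituting: 36.937x + 37.977(0.6702 − x) = 24.976351
(36.937 − 37.977)x = -0.4758344  ⇒  x = 0.45753, y = 0.21267
Mv-37: 45.753%, Mv-38: 21.267%.

21.267%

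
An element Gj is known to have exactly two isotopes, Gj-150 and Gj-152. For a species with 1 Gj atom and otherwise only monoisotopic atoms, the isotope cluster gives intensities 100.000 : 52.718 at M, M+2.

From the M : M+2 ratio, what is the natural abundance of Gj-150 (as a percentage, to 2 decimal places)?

65.48%

If p is the fraction of Gj that is Gj-150, then I(M+2)/I(M) = [C(1,1)·p^0·(1−p)] / p^1 = 1·(1−p)/p = 52.718/100.000 = 0.5272
(1−p)/p = 0.5272/1 = 0.5272  ⇒  p = 1/(1 + 0.5272) = 0.6548
Gj-150: 65.48%, Gj-152: 34.52%.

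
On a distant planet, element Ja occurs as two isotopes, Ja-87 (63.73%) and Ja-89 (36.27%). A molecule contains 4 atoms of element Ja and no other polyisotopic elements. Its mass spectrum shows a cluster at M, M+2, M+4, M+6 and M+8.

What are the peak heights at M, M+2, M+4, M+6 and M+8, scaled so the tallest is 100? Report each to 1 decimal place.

Each Ja atom is independently Ja-87 (p = 0.6373) or Ja-89 (q = 0.3627); the cluster is the binomial expansion (p + q)^4.
P(M) = 0.6373^4 = 0.164959
P(M+2) = 4 × 0.6373^3 × 0.3627^1 = 0.375525
P(M+4) = 6 × 0.6373^2 × 0.3627^2 = 0.320578
P(M+6) = 4 × 0.6373^1 × 0.3627^3 = 0.121632
P(M+8) = 0.3627^4 = 0.017306
The M+2 peak is largest (0.375525); scaling to 100 gives 43.9 : 100.0 : 85.4 : 32.4 : 4.6.

43.9 : 100.0 : 85.4 : 32.4 : 4.6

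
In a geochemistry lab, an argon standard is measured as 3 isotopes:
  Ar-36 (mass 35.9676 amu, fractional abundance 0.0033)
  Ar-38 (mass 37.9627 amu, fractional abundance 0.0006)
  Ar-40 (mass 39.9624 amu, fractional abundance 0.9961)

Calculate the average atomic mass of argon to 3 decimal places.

39.948 amu

Average mass = Σ (abundance × isotope mass) = 0.0033 × 35.9676 + 0.0006 × 37.9627 + 0.9961 × 39.9624
= 0.11869 + 0.02278 + 39.80655 = 39.94802 amu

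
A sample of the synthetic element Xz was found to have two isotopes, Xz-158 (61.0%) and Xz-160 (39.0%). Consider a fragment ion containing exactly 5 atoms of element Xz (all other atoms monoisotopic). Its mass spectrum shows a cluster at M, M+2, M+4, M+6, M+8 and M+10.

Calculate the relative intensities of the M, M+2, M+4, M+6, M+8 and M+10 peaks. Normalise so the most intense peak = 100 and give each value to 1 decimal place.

Expanding (0.610 + 0.390)^5:
P(M) = 0.610^5 = 0.084460
P(M+2) = 5 × 0.610^4 × 0.390^1 = 0.269994
P(M+4) = 10 × 0.610^3 × 0.390^2 = 0.345238
P(M+6) = 10 × 0.610^2 × 0.390^3 = 0.220726
P(M+8) = 5 × 0.610^1 × 0.390^4 = 0.070560
P(M+10) = 0.390^5 = 0.009022
The M+4 peak is largest (0.345238); scaling to 100 gives 24.5 : 78.2 : 100.0 : 63.9 : 20.4 : 2.6.

24.5 : 78.2 : 100.0 : 63.9 : 20.4 : 2.6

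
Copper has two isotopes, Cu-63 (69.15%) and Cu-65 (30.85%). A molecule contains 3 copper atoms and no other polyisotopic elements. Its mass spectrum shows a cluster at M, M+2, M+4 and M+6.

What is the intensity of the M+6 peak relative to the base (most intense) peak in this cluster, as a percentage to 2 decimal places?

Binomial terms of (0.6915 + 0.3085)^3: M 0.3307, M+2 0.4425, M+4 0.1974, M+6 0.0294 → M+2 is the base peak.
P(M+2) = C(3,1) × 0.6915^2 × 0.3085^1 = 3 × 0.47817225 × 0.3085 = 0.442548 (base)
P(M+6) = C(3,3) × 0.6915^0 × 0.3085^3 = 1 × 1.0000 × 0.02936064 = 0.029361
Relative intensity = 0.029361 / 0.442548 × 100 = 6.63

6.63%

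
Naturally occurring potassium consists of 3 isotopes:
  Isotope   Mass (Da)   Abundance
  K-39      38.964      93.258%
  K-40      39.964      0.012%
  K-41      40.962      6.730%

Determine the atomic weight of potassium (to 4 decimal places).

Ar = Σ fᵢ·mᵢ = 0.93258 × 38.964 + 0.00012 × 39.964 + 0.06730 × 40.962
= 36.33705 + 0.00480 + 2.75674 = 39.09859 Da

39.0986 Da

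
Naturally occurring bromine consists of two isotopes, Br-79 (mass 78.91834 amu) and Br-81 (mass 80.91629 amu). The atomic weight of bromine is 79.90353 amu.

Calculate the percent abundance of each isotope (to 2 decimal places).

Br-79: 50.69%, Br-81: 49.31%

Let x be the fractional abundance of Br-79; then Br-81 has abundance 1 − x.
78.91834·x + 80.91629·(1 − x) = 79.90353
(78.91834 − 80.91629)·x = 79.90353 − 80.91629
x = -1.01276 / -1.99795 = 0.50690 → 50.69% Br-79, 49.31% Br-81.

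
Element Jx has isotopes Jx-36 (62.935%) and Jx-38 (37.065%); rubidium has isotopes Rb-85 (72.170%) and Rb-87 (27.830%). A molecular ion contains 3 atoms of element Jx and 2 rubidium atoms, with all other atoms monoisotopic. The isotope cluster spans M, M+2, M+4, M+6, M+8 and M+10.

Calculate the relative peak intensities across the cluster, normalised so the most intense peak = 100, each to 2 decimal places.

39.19 : 99.46 : 100.00 : 49.75 : 12.24 : 1.19

Element Jx pattern (n=3): 0.24927384 : 0.44042274 : 0.25938299 : 0.05092042
Rubidium pattern (n=2): 0.52085089 : 0.40169822 : 0.07745089
Convolve the two distributions (both contribute in 2-u steps):
  M: 0.24927384×0.52085089 = 0.129835
  M+2: 0.24927384×0.40169822 + 0.44042274×0.52085089 = 0.329527
  M+4: 0.24927384×0.07745089 + 0.44042274×0.40169822 + 0.25938299×0.52085089 = 0.331323
  M+6: 0.44042274×0.07745089 + 0.25938299×0.40169822 + 0.05092042×0.52085089 = 0.164827
  M+8: 0.25938299×0.07745089 + 0.05092042×0.40169822 = 0.040544
  M+10: 0.05092042×0.07745089 = 0.003944
Scale to base peak (0.331323) = 100: 39.19 : 99.46 : 100.00 : 49.75 : 12.24 : 1.19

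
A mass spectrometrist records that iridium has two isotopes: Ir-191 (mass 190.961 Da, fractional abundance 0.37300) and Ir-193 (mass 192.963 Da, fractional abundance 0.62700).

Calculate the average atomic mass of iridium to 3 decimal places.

The abundance-weighted mean is 0.37300 × 190.961 + 0.62700 × 192.963
= 71.2285 + 120.9878 = 192.2163 Da

192.216 Da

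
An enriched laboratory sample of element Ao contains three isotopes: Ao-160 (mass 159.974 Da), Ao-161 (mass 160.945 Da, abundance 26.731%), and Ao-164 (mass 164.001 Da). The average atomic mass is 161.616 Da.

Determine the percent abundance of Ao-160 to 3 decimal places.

The remaining 73.269% is split between Ao-160 (fraction x) and Ao-164 (fraction 0.73269 − x).
Substituting: 159.974x + 164.001(0.73269 − x) = 118.59379205
(159.974 − 164.001)x = -1.56810064  ⇒  x = 0.38940, y = 0.34329
Ao-160: 38.940%, Ao-164: 34.329%.

38.940%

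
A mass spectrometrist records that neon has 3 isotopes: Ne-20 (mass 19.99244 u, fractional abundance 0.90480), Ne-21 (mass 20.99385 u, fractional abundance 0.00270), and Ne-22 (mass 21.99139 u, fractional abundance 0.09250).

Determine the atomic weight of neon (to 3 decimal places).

Average mass = Σ (abundance × isotope mass) = 0.90480 × 19.99244 + 0.00270 × 20.99385 + 0.09250 × 21.99139
= 18.089160 + 0.056683 + 2.034204 = 20.180047 u

20.180 u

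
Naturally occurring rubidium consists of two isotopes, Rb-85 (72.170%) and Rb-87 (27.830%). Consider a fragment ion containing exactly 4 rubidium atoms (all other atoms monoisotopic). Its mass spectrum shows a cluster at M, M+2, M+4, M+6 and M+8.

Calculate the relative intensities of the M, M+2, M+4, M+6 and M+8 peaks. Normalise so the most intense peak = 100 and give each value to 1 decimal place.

64.8 : 100.0 : 57.8 : 14.9 : 1.4

Expanding (0.72170 + 0.27830)^4:
P(M) = 0.72170^4 = 0.271286
P(M+2) = 4 × 0.72170^3 × 0.27830^1 = 0.418450
P(M+4) = 6 × 0.72170^2 × 0.27830^2 = 0.242042
P(M+6) = 4 × 0.72170^1 × 0.27830^3 = 0.062224
P(M+8) = 0.27830^4 = 0.005999
The M+2 peak is largest (0.418450); scaling to 100 gives 64.8 : 100.0 : 57.8 : 14.9 : 1.4.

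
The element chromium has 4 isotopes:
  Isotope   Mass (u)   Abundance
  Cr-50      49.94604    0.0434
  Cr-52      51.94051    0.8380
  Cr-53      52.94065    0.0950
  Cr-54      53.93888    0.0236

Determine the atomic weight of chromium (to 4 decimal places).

Average mass = Σ (abundance × isotope mass) = 0.0434 × 49.94604 + 0.8380 × 51.94051 + 0.0950 × 52.94065 + 0.0236 × 53.93888
= 2.167658 + 43.526147 + 5.029362 + 1.272958 = 51.996125 u

51.9961 u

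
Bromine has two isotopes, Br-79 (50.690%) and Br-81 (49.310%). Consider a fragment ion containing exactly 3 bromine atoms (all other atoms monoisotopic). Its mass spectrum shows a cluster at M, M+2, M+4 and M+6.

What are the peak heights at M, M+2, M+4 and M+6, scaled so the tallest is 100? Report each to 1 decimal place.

The 3 Br atoms are independent, so intensities follow the terms of (0.50690 + 0.49310)^3.
P(M) = 0.50690^3 = 0.130247
P(M+2) = 3 × 0.50690^2 × 0.49310^1 = 0.380103
P(M+4) = 3 × 0.50690^1 × 0.49310^2 = 0.369755
P(M+6) = 0.49310^3 = 0.119896
The M+2 peak is largest (0.380103); scaling to 100 gives 34.3 : 100.0 : 97.3 : 31.5.

34.3 : 100.0 : 97.3 : 31.5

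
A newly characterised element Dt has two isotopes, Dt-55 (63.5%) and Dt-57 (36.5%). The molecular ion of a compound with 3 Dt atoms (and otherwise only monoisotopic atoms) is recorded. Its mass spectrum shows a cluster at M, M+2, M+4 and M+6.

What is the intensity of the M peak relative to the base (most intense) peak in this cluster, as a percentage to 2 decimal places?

57.99%

(0.635 + 0.365)^3 gives M 0.2560, M+2 0.4415, M+4 0.2538, M+6 0.0486; the largest is M+2.
P(M+2) = C(3,1) × 0.635^2 × 0.365^1 = 3 × 0.403225 × 0.3650 = 0.441531 (base)
P(M) = C(3,0) × 0.635^3 × 0.365^0 = 1 × 0.25604788 × 1.0000 = 0.256048
Relative intensity = 0.256048 / 0.441531 × 100 = 57.99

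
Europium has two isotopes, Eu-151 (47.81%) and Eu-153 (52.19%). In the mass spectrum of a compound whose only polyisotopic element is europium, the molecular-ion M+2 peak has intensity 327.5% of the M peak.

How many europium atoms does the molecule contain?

3

With n Eu atoms, P(M+2)/P(M) = C(n,1)·p^(n−1)q / p^n = n·q/p = n · 0.5219/0.4781.
n = 3.275 × 0.4781/0.5219 = 3.00 ≈ 3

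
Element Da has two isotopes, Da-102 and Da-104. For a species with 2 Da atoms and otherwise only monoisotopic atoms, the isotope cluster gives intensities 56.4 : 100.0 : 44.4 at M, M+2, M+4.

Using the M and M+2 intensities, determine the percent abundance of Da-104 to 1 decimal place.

Write p for the Da-102 fraction. I(M+2)/I(M) = [C(2,1)·p^1·(1−p)] / p^2 = 2·(1−p)/p = 100.0/56.4 = 1.7730
(1−p)/p = 1.7730/2 = 0.8865  ⇒  p = 1/(1 + 0.8865) = 0.5301
Da-102: 53.0%, Da-104: 47.0%.

47.0%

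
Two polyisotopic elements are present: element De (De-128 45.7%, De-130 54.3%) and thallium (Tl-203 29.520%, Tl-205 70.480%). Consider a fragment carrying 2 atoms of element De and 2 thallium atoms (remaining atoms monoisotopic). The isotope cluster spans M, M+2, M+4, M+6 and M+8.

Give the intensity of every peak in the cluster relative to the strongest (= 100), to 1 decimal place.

Element De pattern (n=2): 0.208849 : 0.496302 : 0.294849
Thallium pattern (n=2): 0.08714304 : 0.41611392 : 0.49674304
Convolve the two distributions (both contribute in 2-u steps):
  M: 0.208849×0.08714304 = 0.018200
  M+2: 0.208849×0.41611392 + 0.496302×0.08714304 = 0.130154
  M+4: 0.208849×0.49674304 + 0.496302×0.41611392 + 0.294849×0.08714304 = 0.335956
  M+6: 0.496302×0.49674304 + 0.294849×0.41611392 = 0.369225
  M+8: 0.294849×0.49674304 = 0.146464
Scale to base peak (0.369225) = 100: 4.9 : 35.3 : 91.0 : 100.0 : 39.7

4.9 : 35.3 : 91.0 : 100.0 : 39.7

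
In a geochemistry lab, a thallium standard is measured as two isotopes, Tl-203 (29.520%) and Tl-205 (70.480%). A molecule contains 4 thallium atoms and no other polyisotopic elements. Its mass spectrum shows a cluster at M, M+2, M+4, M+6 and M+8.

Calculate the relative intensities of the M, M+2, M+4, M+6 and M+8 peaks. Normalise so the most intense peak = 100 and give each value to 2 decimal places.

1.84 : 17.54 : 62.83 : 100.00 : 59.69

Each Tl atom is independently Tl-203 (p = 0.29520) or Tl-205 (q = 0.70480); the cluster is the binomial expansion (p + q)^4.
P(M) = 0.29520^4 = 0.007594
P(M+2) = 4 × 0.29520^3 × 0.70480^1 = 0.072523
P(M+4) = 6 × 0.29520^2 × 0.70480^2 = 0.259726
P(M+6) = 4 × 0.29520^1 × 0.70480^3 = 0.413403
P(M+8) = 0.70480^4 = 0.246754
The M+6 peak is largest (0.413403); scaling to 100 gives 1.84 : 17.54 : 62.83 : 100.00 : 59.69.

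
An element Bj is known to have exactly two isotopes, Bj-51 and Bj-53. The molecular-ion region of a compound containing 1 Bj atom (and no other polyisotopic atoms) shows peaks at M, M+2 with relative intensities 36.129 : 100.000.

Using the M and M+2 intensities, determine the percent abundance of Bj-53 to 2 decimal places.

73.46%

Let p = fractional abundance of Bj-51. I(M+2)/I(M) = [C(1,1)·p^0·(1−p)] / p^1 = 1·(1−p)/p = 100.000/36.129 = 2.7679
(1−p)/p = 2.7679/1 = 2.7679  ⇒  p = 1/(1 + 2.7679) = 0.2654
Bj-51: 26.54%, Bj-53: 73.46%.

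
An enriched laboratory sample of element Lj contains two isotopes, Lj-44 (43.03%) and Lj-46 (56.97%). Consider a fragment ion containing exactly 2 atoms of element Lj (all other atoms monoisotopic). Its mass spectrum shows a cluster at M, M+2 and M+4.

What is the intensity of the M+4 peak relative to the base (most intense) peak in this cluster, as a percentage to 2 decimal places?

66.20%

Binomial terms of (0.4303 + 0.5697)^2: M 0.1852, M+2 0.4903, M+4 0.3246 → M+2 is the base peak.
P(M+2) = C(2,1) × 0.4303^1 × 0.5697^1 = 2 × 0.4303 × 0.5697 = 0.490284 (base)
P(M+4) = C(2,2) × 0.4303^0 × 0.5697^2 = 1 × 1.0000 × 0.32455809 = 0.324558
Relative intensity = 0.324558 / 0.490284 × 100 = 66.20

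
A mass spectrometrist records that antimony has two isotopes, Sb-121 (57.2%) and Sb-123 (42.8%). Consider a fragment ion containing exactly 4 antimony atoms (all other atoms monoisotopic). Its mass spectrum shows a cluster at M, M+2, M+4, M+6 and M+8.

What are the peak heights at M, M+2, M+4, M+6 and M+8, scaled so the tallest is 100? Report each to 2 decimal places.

The 4 Sb atoms are independent, so intensities follow the terms of (0.572 + 0.428)^4.
P(M) = 0.572^4 = 0.107049
P(M+2) = 4 × 0.572^3 × 0.428^1 = 0.320400
P(M+4) = 6 × 0.572^2 × 0.428^2 = 0.359609
P(M+6) = 4 × 0.572^1 × 0.428^3 = 0.179385
P(M+8) = 0.428^4 = 0.033556
The M+4 peak is largest (0.359609); scaling to 100 gives 29.77 : 89.10 : 100.00 : 49.88 : 9.33.

29.77 : 89.10 : 100.00 : 49.88 : 9.33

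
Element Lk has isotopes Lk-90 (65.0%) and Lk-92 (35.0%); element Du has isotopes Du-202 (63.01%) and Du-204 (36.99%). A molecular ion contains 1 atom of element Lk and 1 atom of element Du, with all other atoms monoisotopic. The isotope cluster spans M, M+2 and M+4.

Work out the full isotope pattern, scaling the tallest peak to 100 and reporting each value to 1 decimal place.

Element Lk pattern (n=1): 0.6500 : 0.3500
Element Du pattern (n=1): 0.6301 : 0.3699
Convolve the two distributions (both contribute in 2-u steps):
  M: 0.6500×0.6301 = 0.409565
  M+2: 0.6500×0.3699 + 0.3500×0.6301 = 0.460970
  M+4: 0.3500×0.3699 = 0.129465
Scale to base peak (0.460970) = 100: 88.8 : 100.0 : 28.1

88.8 : 100.0 : 28.1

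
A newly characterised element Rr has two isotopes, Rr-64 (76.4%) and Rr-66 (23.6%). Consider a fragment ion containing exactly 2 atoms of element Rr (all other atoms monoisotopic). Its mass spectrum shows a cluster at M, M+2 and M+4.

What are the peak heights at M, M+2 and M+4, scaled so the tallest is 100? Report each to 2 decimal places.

The 2 Rr atoms are independent, so intensities follow the terms of (0.764 + 0.236)^2.
P(M) = 0.764^2 = 0.583696
P(M+2) = 2 × 0.764^1 × 0.236^1 = 0.360608
P(M+4) = 0.236^2 = 0.055696
The M peak is largest (0.583696); scaling to 100 gives 100.00 : 61.78 : 9.54.

100.00 : 61.78 : 9.54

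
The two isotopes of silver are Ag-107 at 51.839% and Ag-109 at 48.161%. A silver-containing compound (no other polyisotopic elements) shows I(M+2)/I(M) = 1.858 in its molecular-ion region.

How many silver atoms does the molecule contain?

2

The M+2/M ratio from n Ag atoms is n · q/p = n · 0.48161/0.51839.
n = 1.858 × 0.51839/0.48161 = 2.00 ≈ 2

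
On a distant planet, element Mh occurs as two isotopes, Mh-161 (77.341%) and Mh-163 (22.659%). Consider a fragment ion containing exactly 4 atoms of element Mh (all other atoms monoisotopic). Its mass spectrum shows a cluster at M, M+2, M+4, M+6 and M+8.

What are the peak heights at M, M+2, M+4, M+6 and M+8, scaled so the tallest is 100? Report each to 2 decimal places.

Expanding (0.77341 + 0.22659)^4:
P(M) = 0.77341^4 = 0.357799
P(M+2) = 4 × 0.77341^3 × 0.22659^1 = 0.419305
P(M+4) = 6 × 0.77341^2 × 0.22659^2 = 0.184269
P(M+6) = 4 × 0.77341^1 × 0.22659^3 = 0.035991
P(M+8) = 0.22659^4 = 0.002636
The M+2 peak is largest (0.419305); scaling to 100 gives 85.33 : 100.00 : 43.95 : 8.58 : 0.63.

85.33 : 100.00 : 43.95 : 8.58 : 0.63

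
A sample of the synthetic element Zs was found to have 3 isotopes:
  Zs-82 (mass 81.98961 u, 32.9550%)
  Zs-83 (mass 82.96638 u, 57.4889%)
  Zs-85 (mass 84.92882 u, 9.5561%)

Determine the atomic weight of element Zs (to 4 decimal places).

Weight each isotope mass by its fractional abundance: 0.329550 × 81.98961 + 0.574889 × 82.96638 + 0.095561 × 84.92882
= 27.019676 + 47.696459 + 8.115883 = 82.832018 u

82.8320 u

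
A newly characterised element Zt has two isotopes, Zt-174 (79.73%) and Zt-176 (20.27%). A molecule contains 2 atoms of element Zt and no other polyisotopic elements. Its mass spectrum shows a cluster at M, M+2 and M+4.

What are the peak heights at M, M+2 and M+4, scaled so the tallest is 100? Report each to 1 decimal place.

100.0 : 50.8 : 6.5

Expanding (0.7973 + 0.2027)^2:
P(M) = 0.7973^2 = 0.635687
P(M+2) = 2 × 0.7973^1 × 0.2027^1 = 0.323225
P(M+4) = 0.2027^2 = 0.041087
The M peak is largest (0.635687); scaling to 100 gives 100.0 : 50.8 : 6.5.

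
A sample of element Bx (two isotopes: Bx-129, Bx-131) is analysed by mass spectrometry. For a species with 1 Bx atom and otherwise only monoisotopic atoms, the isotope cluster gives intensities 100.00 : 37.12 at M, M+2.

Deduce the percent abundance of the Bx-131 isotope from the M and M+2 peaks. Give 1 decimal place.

27.1%

Let p = fractional abundance of Bx-129. I(M+2)/I(M) = [C(1,1)·p^0·(1−p)] / p^1 = 1·(1−p)/p = 37.12/100.00 = 0.3712
(1−p)/p = 0.3712/1 = 0.3712  ⇒  p = 1/(1 + 0.3712) = 0.7293
Bx-129: 72.9%, Bx-131: 27.1%.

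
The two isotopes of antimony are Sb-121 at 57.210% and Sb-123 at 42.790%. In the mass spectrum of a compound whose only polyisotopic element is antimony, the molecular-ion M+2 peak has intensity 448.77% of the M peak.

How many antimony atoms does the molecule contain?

The M+2/M ratio from n Sb atoms is n · q/p = n · 0.42790/0.57210.
n = 4.4877 × 0.57210/0.42790 = 6.00 ≈ 6

6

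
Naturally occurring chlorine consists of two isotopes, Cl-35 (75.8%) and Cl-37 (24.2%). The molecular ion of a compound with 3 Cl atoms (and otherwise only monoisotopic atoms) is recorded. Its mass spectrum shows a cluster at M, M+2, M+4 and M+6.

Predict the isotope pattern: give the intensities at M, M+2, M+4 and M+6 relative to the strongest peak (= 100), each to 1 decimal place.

Expanding (0.758 + 0.242)^3:
P(M) = 0.758^3 = 0.435520
P(M+2) = 3 × 0.758^2 × 0.242^1 = 0.417133
P(M+4) = 3 × 0.758^1 × 0.242^2 = 0.133175
P(M+6) = 0.242^3 = 0.014172
The M peak is largest (0.435520); scaling to 100 gives 100.0 : 95.8 : 30.6 : 3.3.

100.0 : 95.8 : 30.6 : 3.3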